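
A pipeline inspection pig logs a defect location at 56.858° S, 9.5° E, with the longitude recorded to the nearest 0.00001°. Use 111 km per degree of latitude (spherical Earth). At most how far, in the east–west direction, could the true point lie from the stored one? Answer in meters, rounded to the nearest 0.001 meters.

Rounding to 5 decimal places leaves the longitude within ±5e-06° of the true value.
One degree of longitude at 56.858° is 111000 × cos 56.858° ≈ 111000 × 0.5467 = 60685.5 m.
Maximum E–W displacement: 5e-06 × 60685.5 = 0.303427 m.

0.303 meters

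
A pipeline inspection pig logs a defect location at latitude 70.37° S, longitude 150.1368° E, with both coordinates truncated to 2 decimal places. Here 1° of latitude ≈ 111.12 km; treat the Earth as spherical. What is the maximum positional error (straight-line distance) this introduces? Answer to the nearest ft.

Truncating at 2 decimal places can drop up to a full unit in the last place, so each coordinate may be off by as much as 0.01°.
Latitude error → 0.01 × 111120 = 1111.2 m along the meridian.
E–W at 70.37°: 0.01° × 111120 × cos 70.37° = 0.01 × 111120 × 0.3359 ≈ 373.302 m.
The two errors are perpendicular, so the maximum displacement is √(1111.2² + 373.302²) ≈ 1172.23 m.
In feet: 1172.23 m ÷ 0.3048 ≈ 3845.9 ft.

3846 ft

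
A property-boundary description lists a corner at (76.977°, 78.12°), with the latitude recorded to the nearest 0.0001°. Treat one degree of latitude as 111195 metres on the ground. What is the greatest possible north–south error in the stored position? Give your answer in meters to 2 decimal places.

Rounding to 4 decimal places leaves the latitude within ±5e-05° of the true value.
Along the meridian that is 5e-05° × 111195 m/° = 5.55975 m.

5.56 meters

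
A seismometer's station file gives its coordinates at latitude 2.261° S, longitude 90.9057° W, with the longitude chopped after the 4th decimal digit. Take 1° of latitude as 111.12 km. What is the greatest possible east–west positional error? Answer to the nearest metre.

Truncating at 4 decimal places can drop up to a full unit in the last place, so the longitude may be off by as much as 0.0001°.
One degree of longitude at 2.261° is 111120 × cos 2.261° ≈ 111120 × 0.9992 = 111033 m.
Maximum E–W displacement: 0.0001 × 111033 = 11.1033 m.

11 metres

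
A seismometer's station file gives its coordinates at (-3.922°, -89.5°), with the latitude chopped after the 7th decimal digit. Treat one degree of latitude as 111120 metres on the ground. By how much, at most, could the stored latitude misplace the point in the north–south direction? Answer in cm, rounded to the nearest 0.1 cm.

1.1 cm

Truncating at 7 decimal places can drop up to a full unit in the last place, so the latitude may be off by as much as 1e-07°.
North–south distance: 1e-07° × 111120 m/° = 0.011112 m.
That is 0.011112 m = 1.1112 cm.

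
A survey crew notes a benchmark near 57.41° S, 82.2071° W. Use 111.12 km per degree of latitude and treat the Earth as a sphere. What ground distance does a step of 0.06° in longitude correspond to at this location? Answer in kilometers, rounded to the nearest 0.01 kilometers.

3.59 kilometers

0.06° of longitude at 57.41° is 0.06 × 111120 × cos 57.41° ≈ 0.06 × 59851.9 = 3591.11 m.
That is 3591.11 m = 3.5911 km.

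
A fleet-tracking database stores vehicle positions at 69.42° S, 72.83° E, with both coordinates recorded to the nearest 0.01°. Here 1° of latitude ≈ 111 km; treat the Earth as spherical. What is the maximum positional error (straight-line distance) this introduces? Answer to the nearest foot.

Rounding to 2 decimal places leaves each coordinate within ±0.005° of the true value.
Latitude error → 0.005 × 111000 = 555 m along the meridian.
E–W at 69.42°: 0.005° × 111000 × cos 69.42° = 0.005 × 111000 × 0.3515 ≈ 195.091 m.
The two errors are perpendicular, so the maximum displacement is √(555² + 195.091²) ≈ 588.29 m.
In feet: 588.29 m ÷ 0.3048 ≈ 1930.1 ft.

1930 feet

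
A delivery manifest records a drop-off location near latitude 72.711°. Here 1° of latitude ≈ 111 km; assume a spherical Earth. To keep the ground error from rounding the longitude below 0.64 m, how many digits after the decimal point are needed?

At 72.711° one degree of longitude covers 111000 × cos 72.711° ≈ 111000 × 0.2972 ≈ 32988.3 m.
Rounding to N decimal places gives at most 0.5 × 10⁻ᴺ degrees of error, i.e. 0.5 × 10⁻ᴺ × 32988.3 m.
Need 0.5 × 32988.3 × 10⁻ᴺ ≤ 0.64 → 10⁻ᴺ ≤ 3.880e-05, so N ≥ 4.41.
So 5 decimal places suffice (0.165 m); 4 would allow up to 1.65 m.

5 decimal places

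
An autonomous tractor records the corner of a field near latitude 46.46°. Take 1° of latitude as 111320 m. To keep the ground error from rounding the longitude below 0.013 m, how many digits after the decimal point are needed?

7

At 46.46° one degree of longitude covers 111320 × cos 46.46° ≈ 111320 × 0.6889 ≈ 76684 m.
With N decimal places the half-ulp bound is 0.5·10⁻ᴺ°, or 0.5·10⁻ᴺ × 76684 m on the ground.
Need 0.5 × 76684 × 10⁻ᴺ ≤ 0.013 → 10⁻ᴺ ≤ 3.391e-07, so N ≥ 6.47.
So 7 decimal places suffice (0.00383 m); 6 would allow up to 0.0383 m.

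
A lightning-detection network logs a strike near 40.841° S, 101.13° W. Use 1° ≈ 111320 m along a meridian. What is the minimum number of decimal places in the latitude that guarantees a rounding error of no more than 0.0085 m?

One degree of latitude covers 111320 m.
N decimal places → at most half a unit in the last place, 0.5 × 10⁻ᴺ° = 111320/2 × 10⁻ᴺ m.
Need 0.5 × 111320 × 10⁻ᴺ ≤ 0.0085 → 10⁻ᴺ ≤ 1.527e-07, so N ≥ 6.82.
At 6 places the error can reach 0.0557 m, but 7 places keeps it to 0.00557 m.

7 decimal places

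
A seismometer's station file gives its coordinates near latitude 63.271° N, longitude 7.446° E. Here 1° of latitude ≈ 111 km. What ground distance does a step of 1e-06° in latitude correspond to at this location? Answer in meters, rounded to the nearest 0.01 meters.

0.11 meters

Along a meridian 1e-06° is 1e-06 × 111000 = 0.111 m.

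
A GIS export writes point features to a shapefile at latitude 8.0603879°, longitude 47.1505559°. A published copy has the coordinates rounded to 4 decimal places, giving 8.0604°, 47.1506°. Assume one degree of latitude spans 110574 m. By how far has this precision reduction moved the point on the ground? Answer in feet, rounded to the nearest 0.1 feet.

16.4 feet

Δlat = 8.0603879 − 8.0604 = -0.0000121°; Δlon = 47.1505559 − 47.1506 = -0.0000441°.
North–south shift: -0.0000121 × 110574 = -1.33795 m.
E–W at 8.0604°: -0.0000441° × 110574 × cos 8.0604° = -0.0000441 × 110574 × 0.9901 ≈ -4.82814 m.
Distance: √(1.33795² + 4.82814²) ≈ 5.01009 m.
In feet: 5.01009 m ÷ 0.3048 ≈ 16.437 ft.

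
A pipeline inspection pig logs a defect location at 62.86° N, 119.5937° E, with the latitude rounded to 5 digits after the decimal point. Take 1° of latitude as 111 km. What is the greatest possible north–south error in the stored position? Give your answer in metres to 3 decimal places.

Rounding to 5 decimal places leaves the latitude within ±5e-06° of the true value.
North–south distance: 5e-06° × 111000 m/° = 0.555 m.

0.555 metres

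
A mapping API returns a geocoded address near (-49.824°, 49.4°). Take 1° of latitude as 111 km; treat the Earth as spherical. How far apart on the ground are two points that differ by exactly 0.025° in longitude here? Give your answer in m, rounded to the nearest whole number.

1790 m

One degree of longitude here spans 111000 × cos 49.824° = 111000 × 0.6451 ≈ 71610.3 m; 0.025° of that is 1790.26 m.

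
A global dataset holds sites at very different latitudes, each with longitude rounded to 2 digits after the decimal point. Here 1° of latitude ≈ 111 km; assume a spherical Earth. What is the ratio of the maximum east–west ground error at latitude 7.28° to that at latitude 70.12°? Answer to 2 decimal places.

Rounding to 2 decimal places leaves the longitude within ±0.005° of the true value.
At 7.28°: 0.005° × 111000 × cos 7.28° = 0.005 × 111000 × 0.9919 ≈ 550.53 m.
Error at 70.12° = 0.005° × 111000 × cos 70.12° ≈ 555 × 0.3401 = 188.73 m.
The ratio reduces to cos 7.28° / cos 70.12° = 0.9919/0.3401 ≈ 2.9170.

2.92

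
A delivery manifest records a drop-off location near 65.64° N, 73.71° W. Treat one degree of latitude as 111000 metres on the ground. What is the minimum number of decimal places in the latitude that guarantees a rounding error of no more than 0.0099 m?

One degree of latitude covers 111000 m.
Rounding to N decimal places gives at most 0.5 × 10⁻ᴺ degrees of error, i.e. 0.5 × 10⁻ᴺ × 111000 m.
Setting 55500 × 10⁻ᴺ ≤ 0.0099 gives 10ᴺ ≥ 5.606e+06, i.e. N ≥ 6.75.
So 7 decimal places suffice (0.00555 m); 6 would allow up to 0.0555 m.

7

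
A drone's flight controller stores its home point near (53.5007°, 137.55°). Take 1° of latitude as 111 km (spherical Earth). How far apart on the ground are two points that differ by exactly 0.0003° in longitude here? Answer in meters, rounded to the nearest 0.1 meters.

19.8 meters

0.0003° of longitude at 53.5007° is 0.0003 × 111000 × cos 53.5007° ≈ 0.0003 × 66024.2 = 19.8073 m.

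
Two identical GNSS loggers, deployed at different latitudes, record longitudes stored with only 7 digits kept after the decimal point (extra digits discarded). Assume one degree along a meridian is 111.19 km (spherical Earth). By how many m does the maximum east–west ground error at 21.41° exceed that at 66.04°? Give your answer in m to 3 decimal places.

0.006 m

Truncating at 7 decimal places can drop up to a full unit in the last place, so the longitude may be off by as much as 1e-07°.
At 21.41°: 1e-07° × 111190 × cos 21.41° = 1e-07 × 111190 × 0.9310 ≈ 0.010352 m.
At 66.04°: 1e-07° × 111190 × cos 66.04° = 1e-07 × 111190 × 0.4061 ≈ 0.0045154 m.
Difference: 0.010352 − 0.0045154 = 0.0058363 m.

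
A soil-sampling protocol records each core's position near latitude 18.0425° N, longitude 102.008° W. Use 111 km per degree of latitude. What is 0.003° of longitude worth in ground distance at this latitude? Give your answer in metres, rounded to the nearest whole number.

317 metres

0.003° of longitude at 18.0425° is 0.003 × 111000 × cos 18.0425° ≈ 0.003 × 105542 = 316.625 m.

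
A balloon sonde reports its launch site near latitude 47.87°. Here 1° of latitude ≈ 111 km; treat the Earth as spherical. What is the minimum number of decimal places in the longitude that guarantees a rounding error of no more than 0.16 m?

6

At 47.87° one degree of longitude covers 111000 × cos 47.87° ≈ 111000 × 0.6708 ≈ 74460.5 m.
N decimal places → at most half a unit in the last place, 0.5 × 10⁻ᴺ° = 74460.5/2 × 10⁻ᴺ m.
Need 0.5 × 74460.5 × 10⁻ᴺ ≤ 0.16 → 10⁻ᴺ ≤ 4.298e-06, so N ≥ 5.37.
N = 5 would give 0.372 m (too coarse); N = 6 gives 0.0372 m ≤ 0.16 m.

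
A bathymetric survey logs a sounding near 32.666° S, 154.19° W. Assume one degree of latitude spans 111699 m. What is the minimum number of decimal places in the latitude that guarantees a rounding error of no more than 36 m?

4

One degree of latitude covers 111699 m.
With N decimal places the half-ulp bound is 0.5·10⁻ᴺ°, or 0.5·10⁻ᴺ × 111699 m on the ground.
Need 0.5 × 111699 × 10⁻ᴺ ≤ 36 → 10⁻ᴺ ≤ 6.446e-04, so N ≥ 3.19.
N = 3 would give 55.8 m (too coarse); N = 4 gives 5.58 m ≤ 36 m.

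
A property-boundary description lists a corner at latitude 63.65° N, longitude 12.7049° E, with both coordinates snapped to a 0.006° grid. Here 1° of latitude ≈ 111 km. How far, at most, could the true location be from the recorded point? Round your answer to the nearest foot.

With a 0.006° grid the true value lies within half a step, ±0.006°/2 = ±0.003°, of the stored one.
N–S: 0.003° × 111000 m/° = 333 m.
E–W at 63.65°: 0.003° × 111000 × cos 63.65° = 0.003 × 111000 × 0.4439 ≈ 147.803 m.
The two errors are perpendicular, so the maximum displacement is √(333² + 147.803²) ≈ 364.328 m.
In feet: 364.328 m ÷ 0.3048 ≈ 1195.3 ft.

1195 feet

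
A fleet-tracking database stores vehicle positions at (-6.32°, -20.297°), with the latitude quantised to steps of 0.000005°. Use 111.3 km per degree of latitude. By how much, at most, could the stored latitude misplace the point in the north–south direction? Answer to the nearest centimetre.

28 centimetres

With a 0.000005° grid the true value lies within half a step, ±0.000005°/2 = ±2.5e-06°, of the stored one.
So the N–S error is at most 2.5e-06 × 111300 = 0.27825 m.
That is 0.27825 m = 27.825 cm.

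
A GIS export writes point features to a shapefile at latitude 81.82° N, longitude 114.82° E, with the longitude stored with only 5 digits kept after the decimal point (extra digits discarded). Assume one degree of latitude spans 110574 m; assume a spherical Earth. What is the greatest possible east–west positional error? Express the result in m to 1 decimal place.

Truncating at 5 decimal places can drop up to a full unit in the last place, so the longitude may be off by as much as 1e-05°.
One degree of longitude at 81.82° is 110574 × cos 81.82° ≈ 110574 × 0.1423 = 15732.8 m.
So at most 1e-05° × 15732.8 ≈ 0.157328 m east–west.

0.2 m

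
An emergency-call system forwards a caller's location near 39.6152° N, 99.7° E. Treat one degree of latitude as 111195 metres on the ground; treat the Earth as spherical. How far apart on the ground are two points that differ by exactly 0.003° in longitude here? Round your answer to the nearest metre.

257 metres

0.003° of longitude at 39.6152° is 0.003 × 111195 × cos 39.6152° ≈ 0.003 × 85658.4 = 256.975 m.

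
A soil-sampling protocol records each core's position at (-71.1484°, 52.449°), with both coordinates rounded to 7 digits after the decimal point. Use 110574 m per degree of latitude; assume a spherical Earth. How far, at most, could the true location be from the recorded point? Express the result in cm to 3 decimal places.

0.581 cm

Rounding to 7 decimal places leaves each coordinate within ±5e-08° of the true value.
North–south component: 5e-08° × 110574 = 0.0055287 m.
Longitude error → 5e-08 × 110574 × cos 71.1484° = 5e-08 × 110574 × 0.3231 ≈ 0.00178642 m.
Worst case both components are at the extreme and orthogonal: √(0.0055287² + 0.00178642²) ≈ 0.00581015 m.
That is 0.00581015 m = 0.58101 cm.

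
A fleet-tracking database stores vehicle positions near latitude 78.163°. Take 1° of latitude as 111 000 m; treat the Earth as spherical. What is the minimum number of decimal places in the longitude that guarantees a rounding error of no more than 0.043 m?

At 78.163° one degree of longitude covers 111000 × cos 78.163° ≈ 111000 × 0.2051 ≈ 22769.2 m.
With N decimal places the half-ulp bound is 0.5·10⁻ᴺ°, or 0.5·10⁻ᴺ × 22769.2 m on the ground.
Setting 11384.6 × 10⁻ᴺ ≤ 0.043 gives 10ᴺ ≥ 2.648e+05, i.e. N ≥ 5.42.
At 5 places the error can reach 0.114 m, but 6 places keeps it to 0.0114 m.

6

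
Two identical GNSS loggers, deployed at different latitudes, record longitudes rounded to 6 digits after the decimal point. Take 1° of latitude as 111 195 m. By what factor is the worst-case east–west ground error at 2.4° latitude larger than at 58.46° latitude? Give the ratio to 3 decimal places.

1.910

Rounding to 6 decimal places leaves the longitude within ±5e-07° of the true value.
At 2.4°: 5e-07° × 111195 × cos 2.4° = 5e-07 × 111195 × 0.9991 ≈ 0.055549 m.
Error at 58.46° = 5e-07° × 111195 × cos 58.46° ≈ 0.055597 × 0.5231 = 0.029083 m.
The ratio reduces to cos 2.4° / cos 58.46° = 0.9991/0.5231 ≈ 1.9100.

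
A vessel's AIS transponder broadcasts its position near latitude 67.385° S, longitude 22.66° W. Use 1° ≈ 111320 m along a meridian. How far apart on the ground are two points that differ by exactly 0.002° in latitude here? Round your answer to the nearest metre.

Along a meridian 0.002° is 0.002 × 111320 = 222.64 m.

223 metres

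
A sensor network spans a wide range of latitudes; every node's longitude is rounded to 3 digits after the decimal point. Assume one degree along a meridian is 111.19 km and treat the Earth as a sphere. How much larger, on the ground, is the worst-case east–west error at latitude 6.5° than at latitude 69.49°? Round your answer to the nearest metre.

Rounding to 3 decimal places leaves the longitude within ±0.0005° of the true value.
At 6.5°: 0.0005° × 111190 × cos 6.5° = 0.0005 × 111190 × 0.9936 ≈ 55.238 m.
At 69.49°: 0.0005° × 111190 × cos 69.49° = 0.0005 × 111190 × 0.3504 ≈ 19.479 m.
So the lower-latitude error exceeds the higher by 55.238 − 19.479 = 35.759 m.

36 metres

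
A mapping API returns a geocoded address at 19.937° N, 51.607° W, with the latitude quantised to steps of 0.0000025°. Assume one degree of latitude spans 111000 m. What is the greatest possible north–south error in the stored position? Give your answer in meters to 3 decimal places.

0.139 meters

With a 0.0000025° grid the true value lies within half a step, ±0.0000025°/2 = ±1.25e-06°, of the stored one.
North–south distance: 1.25e-06° × 111000 m/° = 0.13875 m.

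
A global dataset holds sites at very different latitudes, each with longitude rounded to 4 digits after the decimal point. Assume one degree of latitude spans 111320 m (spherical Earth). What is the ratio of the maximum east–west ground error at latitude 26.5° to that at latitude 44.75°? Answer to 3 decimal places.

Rounding to 4 decimal places leaves the longitude within ±5e-05° of the true value.
At 26.5°: 5e-05° × 111320 × cos 26.5° = 5e-05 × 111320 × 0.8949 ≈ 4.9812 m.
Error at 44.75° = 5e-05° × 111320 × cos 44.75° ≈ 5.566 × 0.7102 = 3.9529 m.
Ratio: 4.9812 / 3.9529 = cos 26.5° / cos 44.75° ≈ 1.2601.

1.260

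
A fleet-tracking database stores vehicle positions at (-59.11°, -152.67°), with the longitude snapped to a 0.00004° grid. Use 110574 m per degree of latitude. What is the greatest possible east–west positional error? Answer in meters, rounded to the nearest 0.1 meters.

1.1 meters

With a 0.00004° grid the true value lies within half a step, ±0.00004°/2 = ±2e-05°, of the stored one.
At latitude 59.11° a degree of longitude spans 110574 m × cos 59.11° = 110574 × 0.5134 ≈ 56767.7 m.
East–west error: 2e-05° × 56767.7 m/° ≈ 1.13535 m.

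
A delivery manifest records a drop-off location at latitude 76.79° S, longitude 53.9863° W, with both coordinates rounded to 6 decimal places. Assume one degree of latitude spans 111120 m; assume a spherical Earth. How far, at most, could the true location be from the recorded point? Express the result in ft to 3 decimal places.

0.187 ft

Rounding to 6 decimal places leaves each coordinate within ±5e-07° of the true value.
N–S: 5e-07° × 111120 m/° = 0.05556 m.
Longitude error → 5e-07 × 111120 × cos 76.79° = 5e-07 × 111120 × 0.2285 ≈ 0.0126966 m.
Combining orthogonally: (0.05556² + 0.0126966²)^½ ≈ 0.0569923 m.
Converting: 0.0569923 m × 3.2808 ft/m ≈ 0.18698 ft.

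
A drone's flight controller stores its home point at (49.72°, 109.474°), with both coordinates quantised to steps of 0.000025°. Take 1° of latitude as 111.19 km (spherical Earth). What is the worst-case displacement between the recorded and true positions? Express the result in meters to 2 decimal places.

1.66 meters

With a 0.000025° grid the true value lies within half a step, ±0.000025°/2 = ±1.25e-05°, of the stored one.
North–south component: 1.25e-05° × 111190 = 1.38987 m.
East–west component at 49.72°: 1.25e-05° × 111190 × cos 49.72° ≈ 1.25e-05 × 71887 ≈ 0.898587 m.
Worst case both components are at the extreme and orthogonal: √(1.38987² + 0.898587²) ≈ 1.65506 m.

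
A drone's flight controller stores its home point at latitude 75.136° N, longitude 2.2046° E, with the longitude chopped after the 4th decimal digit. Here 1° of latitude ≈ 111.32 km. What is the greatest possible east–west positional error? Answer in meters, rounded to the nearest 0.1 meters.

Truncating at 4 decimal places can drop up to a full unit in the last place, so the longitude may be off by as much as 0.0001°.
One degree of longitude at 75.136° is 111320 × cos 75.136° ≈ 111320 × 0.2565 = 28556.4 m.
East–west error: 0.0001° × 28556.4 m/° ≈ 2.85564 m.

2.9 meters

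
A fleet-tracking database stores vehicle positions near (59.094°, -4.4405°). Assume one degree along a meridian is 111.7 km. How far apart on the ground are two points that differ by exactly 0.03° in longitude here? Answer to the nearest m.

1721 m

0.03° of longitude at 59.094° is 0.03 × 111700 × cos 59.094° ≈ 0.03 × 57372.6 = 1721.18 m.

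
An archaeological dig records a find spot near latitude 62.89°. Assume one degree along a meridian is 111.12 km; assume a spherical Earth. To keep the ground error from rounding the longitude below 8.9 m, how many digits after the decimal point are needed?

At 62.89° one degree of longitude covers 111120 × cos 62.89° ≈ 111120 × 0.4557 ≈ 50637.4 m.
Rounding to N decimal places gives at most 0.5 × 10⁻ᴺ degrees of error, i.e. 0.5 × 10⁻ᴺ × 50637.4 m.
Need 0.5 × 50637.4 × 10⁻ᴺ ≤ 8.9 → 10⁻ᴺ ≤ 3.515e-04, so N ≥ 3.45.
So 4 decimal places suffice (2.53 m); 3 would allow up to 25.3 m.

4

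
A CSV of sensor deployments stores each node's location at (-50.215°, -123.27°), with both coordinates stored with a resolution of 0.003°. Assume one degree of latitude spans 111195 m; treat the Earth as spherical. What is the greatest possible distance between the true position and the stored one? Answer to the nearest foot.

650 feet

With a 0.003° grid the true value lies within half a step, ±0.003°/2 = ±0.0015°, of the stored one.
Latitude error → 0.0015 × 111195 = 166.792 m along the meridian.
E–W at 50.215°: 0.0015° × 111195 × cos 50.215° = 0.0015 × 111195 × 0.6399 ≈ 106.732 m.
Combining orthogonally: (166.792² + 106.732²)^½ ≈ 198.019 m.
In feet: 198.019 m ÷ 0.3048 ≈ 649.67 ft.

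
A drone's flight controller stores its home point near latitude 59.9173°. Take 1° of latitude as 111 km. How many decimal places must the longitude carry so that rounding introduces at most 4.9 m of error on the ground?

At 59.9173° one degree of longitude covers 111000 × cos 59.9173° ≈ 111000 × 0.5012 ≈ 55638.7 m.
N decimal places → at most half a unit in the last place, 0.5 × 10⁻ᴺ° = 55638.7/2 × 10⁻ᴺ m.
Setting 27819.3 × 10⁻ᴺ ≤ 4.9 gives 10ᴺ ≥ 5677, i.e. N ≥ 3.75.
N = 3 would give 27.8 m (too coarse); N = 4 gives 2.78 m ≤ 4.9 m.

4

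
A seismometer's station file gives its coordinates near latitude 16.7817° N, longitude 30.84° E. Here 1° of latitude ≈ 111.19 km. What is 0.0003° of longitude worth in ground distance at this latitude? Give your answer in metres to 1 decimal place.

31.9 metres

One degree of longitude here spans 111190 × cos 16.7817° = 111190 × 0.9574 ≈ 106455 m; 0.0003° of that is 31.9364 m.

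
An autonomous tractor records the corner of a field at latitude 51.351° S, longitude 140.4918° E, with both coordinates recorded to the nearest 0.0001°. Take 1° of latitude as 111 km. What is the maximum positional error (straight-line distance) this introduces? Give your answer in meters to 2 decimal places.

Rounding to 4 decimal places leaves each coordinate within ±5e-05° of the true value.
N–S: 5e-05° × 111000 m/° = 5.55 m.
E–W at 51.351°: 5e-05° × 111000 × cos 51.351° = 5e-05 × 111000 × 0.6245 ≈ 3.46624 m.
Worst case both components are at the extreme and orthogonal: √(5.55² + 3.46624²) ≈ 6.54349 m.

6.54 meters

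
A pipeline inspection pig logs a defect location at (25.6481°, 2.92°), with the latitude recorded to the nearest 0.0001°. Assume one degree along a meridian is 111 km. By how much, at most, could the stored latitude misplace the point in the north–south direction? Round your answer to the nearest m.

6 m

Rounding to 4 decimal places leaves the latitude within ±5e-05° of the true value.
So the N–S error is at most 5e-05 × 111000 = 5.55 m.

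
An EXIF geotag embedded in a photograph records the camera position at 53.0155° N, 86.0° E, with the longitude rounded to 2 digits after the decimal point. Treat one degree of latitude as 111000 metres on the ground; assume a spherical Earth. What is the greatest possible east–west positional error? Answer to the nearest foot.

Rounding to 2 decimal places leaves the longitude within ±0.005° of the true value.
At latitude 53.0155° a degree of longitude spans 111000 m × cos 53.0155° = 111000 × 0.6016 ≈ 66777.5 m.
So at most 0.005° × 66777.5 ≈ 333.887 m east–west.
Converting: 333.887 m × 3.2808 ft/m ≈ 1095.4 ft.

1095 feet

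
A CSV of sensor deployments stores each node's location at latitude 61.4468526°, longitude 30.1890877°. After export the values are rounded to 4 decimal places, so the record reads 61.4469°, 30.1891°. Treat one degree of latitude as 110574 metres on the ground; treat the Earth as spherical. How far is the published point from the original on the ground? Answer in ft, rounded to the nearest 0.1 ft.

The latitude changed by -0.0000474° and the longitude by -0.0000123°.
North–south shift: -0.0000474 × 110574 = -5.24121 m.
East–west at this latitude: -0.0000123° × 110574 × cos 61.4469° ≈ -0.0000123 × 52851.4 = -0.650072 m.
Distance: √(5.24121² + 0.650072²) ≈ 5.28137 m.
Converting: 5.28137 m × 3.2808 ft/m ≈ 17.327 ft.

17.3 ft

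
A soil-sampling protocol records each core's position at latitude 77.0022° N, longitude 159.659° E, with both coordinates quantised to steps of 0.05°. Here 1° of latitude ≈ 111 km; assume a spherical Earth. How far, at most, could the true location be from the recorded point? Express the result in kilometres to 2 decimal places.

With a 0.05° grid the true value lies within half a step, ±0.05°/2 = ±0.025°, of the stored one.
N–S: 0.025° × 111000 m/° = 2775 m.
Longitude error → 0.025 × 111000 × cos 77.0022° = 0.025 × 111000 × 0.2249 ≈ 624.135 m.
The two errors are perpendicular, so the maximum displacement is √(2775² + 624.135²) ≈ 2844.32 m.
That is 2844.32 m = 2.8443 km.

2.84 kilometres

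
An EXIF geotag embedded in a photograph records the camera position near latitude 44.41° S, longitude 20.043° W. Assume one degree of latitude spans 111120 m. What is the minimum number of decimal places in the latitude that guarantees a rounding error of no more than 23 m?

4 decimal places

One degree of latitude covers 111120 m.
With N decimal places the half-ulp bound is 0.5·10⁻ᴺ°, or 0.5·10⁻ᴺ × 111120 m on the ground.
Setting 55560 × 10⁻ᴺ ≤ 23 gives 10ᴺ ≥ 2416, i.e. N ≥ 3.38.
At 3 places the error can reach 55.6 m, but 4 places keeps it to 5.56 m.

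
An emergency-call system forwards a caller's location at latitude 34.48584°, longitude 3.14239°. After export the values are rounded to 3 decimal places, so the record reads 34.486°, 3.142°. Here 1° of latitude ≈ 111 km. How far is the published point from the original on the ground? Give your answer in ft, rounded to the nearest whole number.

131 ft

The latitude changed by -0.00016° and the longitude by +0.00039°.
N–S: -0.00016° × 111000 m/° = -17.76 m.
E–W at 34.486°: 0.00039° × 111000 × cos 34.486° = 0.00039 × 111000 × 0.8243 ≈ 35.6824 m.
Distance: √(17.76² + 35.6824²) ≈ 39.8579 m.
Converting: 39.8579 m × 3.2808 ft/m ≈ 130.77 ft.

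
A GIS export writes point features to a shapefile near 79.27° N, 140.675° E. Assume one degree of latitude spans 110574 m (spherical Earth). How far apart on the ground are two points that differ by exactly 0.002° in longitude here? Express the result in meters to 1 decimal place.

41.2 meters

At 79.27° a degree of longitude is 110574 × cos 79.27° ≈ 20586.8 m, so 0.002° corresponds to 41.1736 m.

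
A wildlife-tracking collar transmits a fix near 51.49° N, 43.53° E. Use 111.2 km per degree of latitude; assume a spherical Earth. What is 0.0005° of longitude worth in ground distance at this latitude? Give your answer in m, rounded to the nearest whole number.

35 m

One degree of longitude here spans 111200 × cos 51.49° = 111200 × 0.6227 ≈ 69238.8 m; 0.0005° of that is 34.6194 m.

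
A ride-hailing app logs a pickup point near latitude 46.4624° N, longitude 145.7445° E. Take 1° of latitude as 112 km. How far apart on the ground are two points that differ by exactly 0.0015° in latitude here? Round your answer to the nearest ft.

551 ft

Along a meridian 0.0015° is 0.0015 × 112000 = 168 m.
In feet: 168 m ÷ 0.3048 ≈ 551.18 ft.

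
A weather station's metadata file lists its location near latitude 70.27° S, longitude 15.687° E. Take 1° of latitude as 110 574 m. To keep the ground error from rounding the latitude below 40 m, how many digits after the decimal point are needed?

One degree of latitude covers 110574 m.
With N decimal places the half-ulp bound is 0.5·10⁻ᴺ°, or 0.5·10⁻ᴺ × 110574 m on the ground.
Setting 55287 × 10⁻ᴺ ≤ 40 gives 10ᴺ ≥ 1382, i.e. N ≥ 3.14.
So 4 decimal places suffice (5.53 m); 3 would allow up to 55.3 m.

4 decimal places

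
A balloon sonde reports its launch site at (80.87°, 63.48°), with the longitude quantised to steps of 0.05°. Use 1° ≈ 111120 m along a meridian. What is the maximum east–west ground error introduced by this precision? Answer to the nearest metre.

441 metres

With a 0.05° grid the true value lies within half a step, ±0.05°/2 = ±0.025°, of the stored one.
Parallels shrink by cos φ, so at 80.87° a degree of longitude is 111120 × 0.1587 ≈ 17632 m.
Maximum E–W displacement: 0.025 × 17632 = 440.799 m.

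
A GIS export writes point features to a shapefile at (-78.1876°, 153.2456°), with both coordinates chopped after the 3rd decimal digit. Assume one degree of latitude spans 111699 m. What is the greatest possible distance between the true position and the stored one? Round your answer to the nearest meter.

Truncating at 3 decimal places can drop up to a full unit in the last place, so each coordinate may be off by as much as 0.001°.
Latitude error → 0.001 × 111699 = 111.699 m along the meridian.
East–west component at 78.1876°: 0.001° × 111699 × cos 78.1876° ≈ 0.001 × 22865.7 ≈ 22.8657 m.
The two errors are perpendicular, so the maximum displacement is √(111.699² + 22.8657²) ≈ 114.015 m.

114 meters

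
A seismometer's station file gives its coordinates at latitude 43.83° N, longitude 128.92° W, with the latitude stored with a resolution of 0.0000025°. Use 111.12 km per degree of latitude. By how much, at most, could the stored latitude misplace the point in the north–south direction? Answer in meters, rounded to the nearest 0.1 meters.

With a 0.0000025° grid the true value lies within half a step, ±0.0000025°/2 = ±1.25e-06°, of the stored one.
Along the meridian that is 1.25e-06° × 111120 m/° = 0.1389 m.

0.1 meters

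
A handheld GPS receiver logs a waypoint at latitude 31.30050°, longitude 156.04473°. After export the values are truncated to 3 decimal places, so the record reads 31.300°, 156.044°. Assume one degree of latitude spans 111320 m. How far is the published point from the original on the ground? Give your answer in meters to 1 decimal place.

89.0 meters

Δlat = 31.30050 − 31.300 = +0.00050°; Δlon = 156.04473 − 156.044 = +0.00073°.
N–S: 0.00050° × 111320 m/° = 55.66 m.
East–west at this latitude: 0.00073° × 111320 × cos 31.3° ≈ 0.00073 × 95118.4 = 69.4364 m.
Hypotenuse of the two orthogonal shifts: √(55.66² + 69.4364²) = 88.9913 m.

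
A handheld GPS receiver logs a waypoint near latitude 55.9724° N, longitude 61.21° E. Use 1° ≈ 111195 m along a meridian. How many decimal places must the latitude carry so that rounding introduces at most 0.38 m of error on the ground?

6 decimal places

One degree of latitude covers 111195 m.
With N decimal places the half-ulp bound is 0.5·10⁻ᴺ°, or 0.5·10⁻ᴺ × 111195 m on the ground.
Need 0.5 × 111195 × 10⁻ᴺ ≤ 0.38 → 10⁻ᴺ ≤ 6.835e-06, so N ≥ 5.17.
N = 5 would give 0.556 m (too coarse); N = 6 gives 0.0556 m ≤ 0.38 m.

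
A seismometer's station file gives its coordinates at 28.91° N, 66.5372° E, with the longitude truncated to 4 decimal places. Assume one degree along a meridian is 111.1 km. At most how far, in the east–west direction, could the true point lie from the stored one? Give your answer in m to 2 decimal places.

9.73 m

Truncating at 4 decimal places can drop up to a full unit in the last place, so the longitude may be off by as much as 0.0001°.
At latitude 28.91° a degree of longitude spans 111100 m × cos 28.91° = 111100 × 0.8754 ≈ 97254.7 m.
Maximum E–W displacement: 0.0001 × 97254.7 = 9.72547 m.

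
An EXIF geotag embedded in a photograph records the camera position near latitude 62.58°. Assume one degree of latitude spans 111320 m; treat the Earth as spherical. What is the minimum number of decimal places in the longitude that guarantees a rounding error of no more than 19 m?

4 decimal places

At 62.58° one degree of longitude covers 111320 × cos 62.58° ≈ 111320 × 0.4605 ≈ 51263.9 m.
N decimal places → at most half a unit in the last place, 0.5 × 10⁻ᴺ° = 51263.9/2 × 10⁻ᴺ m.
Setting 25632 × 10⁻ᴺ ≤ 19 gives 10ᴺ ≥ 1349, i.e. N ≥ 3.13.
So 4 decimal places suffice (2.56 m); 3 would allow up to 25.6 m.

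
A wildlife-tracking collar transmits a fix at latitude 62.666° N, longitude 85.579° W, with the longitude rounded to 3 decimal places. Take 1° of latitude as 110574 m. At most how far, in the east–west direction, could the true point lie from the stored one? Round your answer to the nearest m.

Rounding to 3 decimal places leaves the longitude within ±0.0005° of the true value.
At latitude 62.666° a degree of longitude spans 110574 m × cos 62.666° = 110574 × 0.4592 ≈ 50773 m.
East–west error: 0.0005° × 50773 m/° ≈ 25.3865 m.

25 m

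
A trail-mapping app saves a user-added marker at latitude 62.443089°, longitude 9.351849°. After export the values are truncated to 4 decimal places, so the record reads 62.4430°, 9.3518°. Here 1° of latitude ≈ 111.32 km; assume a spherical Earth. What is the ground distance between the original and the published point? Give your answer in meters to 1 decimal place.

10.2 meters

The latitude changed by +0.000089° and the longitude by +0.000049°.
N–S: 0.000089° × 111320 m/° = 9.90748 m.
East–west at this latitude: 0.000049° × 111320 × cos 62.443° ≈ 0.000049 × 51500.1 = 2.5235 m.
Combined displacement = (9.90748² + 2.5235²)^½ ≈ 10.2238 m.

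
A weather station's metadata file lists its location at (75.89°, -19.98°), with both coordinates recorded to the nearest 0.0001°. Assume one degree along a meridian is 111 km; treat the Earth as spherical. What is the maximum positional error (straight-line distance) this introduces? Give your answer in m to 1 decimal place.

5.7 m

Rounding to 4 decimal places leaves each coordinate within ±5e-05° of the true value.
Latitude error → 5e-05 × 111000 = 5.55 m along the meridian.
Longitude error → 5e-05 × 111000 × cos 75.89° = 5e-05 × 111000 × 0.2438 ≈ 1.353 m.
Worst case both components are at the extreme and orthogonal: √(5.55² + 1.353²) ≈ 5.71254 m.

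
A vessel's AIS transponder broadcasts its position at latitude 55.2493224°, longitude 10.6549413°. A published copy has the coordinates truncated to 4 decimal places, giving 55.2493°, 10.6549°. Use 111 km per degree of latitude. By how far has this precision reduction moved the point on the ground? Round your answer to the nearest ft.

Δlat = 55.2493224 − 55.2493 = +0.0000224°; Δlon = 10.6549413 − 10.6549 = +0.0000413°.
North–south shift: 0.0000224 × 111000 = 2.4864 m.
E–W at 55.2493°: 0.0000413° × 111000 × cos 55.2493° = 0.0000413 × 111000 × 0.5700 ≈ 2.61308 m.
Distance: √(2.4864² + 2.61308²) ≈ 3.60699 m.
In feet: 3.60699 m ÷ 0.3048 ≈ 11.834 ft.

12 ft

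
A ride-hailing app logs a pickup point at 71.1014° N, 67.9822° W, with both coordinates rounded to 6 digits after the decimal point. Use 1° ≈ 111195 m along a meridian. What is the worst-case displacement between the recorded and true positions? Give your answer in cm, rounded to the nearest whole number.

Rounding to 6 decimal places leaves each coordinate within ±5e-07° of the true value.
N–S: 5e-07° × 111195 m/° = 0.0555975 m.
E–W at 71.1014°: 5e-07° × 111195 × cos 71.1014° = 5e-07 × 111195 × 0.3239 ≈ 0.0180077 m.
Worst case both components are at the extreme and orthogonal: √(0.0555975² + 0.0180077²) ≈ 0.0584411 m.
That is 0.0584411 m = 5.8441 cm.

6 cm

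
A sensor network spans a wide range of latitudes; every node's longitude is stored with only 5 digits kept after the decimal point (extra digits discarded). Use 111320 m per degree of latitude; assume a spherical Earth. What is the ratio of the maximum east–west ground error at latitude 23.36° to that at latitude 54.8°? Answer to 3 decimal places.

1.593

Truncating at 5 decimal places can drop up to a full unit in the last place, so the longitude may be off by as much as 1e-05°.
At 23.36°: 1e-05° × 111320 × cos 23.36° = 1e-05 × 111320 × 0.9180 ≈ 1.022 m.
Error at 54.8° = 1e-05° × 111320 × cos 54.8° ≈ 1.1132 × 0.5764 = 0.64168 m.
Ratio: 1.022 / 0.64168 = cos 23.36° / cos 54.8° ≈ 1.5926.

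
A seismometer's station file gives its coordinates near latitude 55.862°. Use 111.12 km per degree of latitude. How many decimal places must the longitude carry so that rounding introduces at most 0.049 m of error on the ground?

6

At 55.862° one degree of longitude covers 111120 × cos 55.862° ≈ 111120 × 0.5612 ≈ 62359.2 m.
Rounding to N decimal places gives at most 0.5 × 10⁻ᴺ degrees of error, i.e. 0.5 × 10⁻ᴺ × 62359.2 m.
Setting 31179.6 × 10⁻ᴺ ≤ 0.049 gives 10ᴺ ≥ 6.363e+05, i.e. N ≥ 5.80.
At 5 places the error can reach 0.312 m, but 6 places keeps it to 0.0312 m.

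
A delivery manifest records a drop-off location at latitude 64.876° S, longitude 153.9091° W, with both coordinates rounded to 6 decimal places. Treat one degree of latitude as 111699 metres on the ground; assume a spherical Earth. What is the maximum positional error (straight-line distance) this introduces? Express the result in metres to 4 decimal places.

Rounding to 6 decimal places leaves each coordinate within ±5e-07° of the true value.
N–S: 5e-07° × 111699 m/° = 0.0558495 m.
East–west component at 64.876°: 5e-07° × 111699 × cos 64.876° ≈ 5e-07 × 47425 ≈ 0.0237125 m.
Combining orthogonally: (0.0558495² + 0.0237125²)^½ ≈ 0.060675 m.

0.0607 metres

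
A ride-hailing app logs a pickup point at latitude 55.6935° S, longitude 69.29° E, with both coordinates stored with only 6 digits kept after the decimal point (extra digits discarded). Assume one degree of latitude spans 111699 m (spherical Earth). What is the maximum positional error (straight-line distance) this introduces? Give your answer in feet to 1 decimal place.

0.4 feet

Truncating at 6 decimal places can drop up to a full unit in the last place, so each coordinate may be off by as much as 1e-06°.
N–S: 1e-06° × 111699 m/° = 0.111699 m.
E–W at 55.6935°: 1e-06° × 111699 × cos 55.6935° = 1e-06 × 111699 × 0.5636 ≈ 0.0629558 m.
Worst case both components are at the extreme and orthogonal: √(0.111699² + 0.0629558²) ≈ 0.128219 m.
Converting: 0.128219 m × 3.2808 ft/m ≈ 0.42067 ft.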